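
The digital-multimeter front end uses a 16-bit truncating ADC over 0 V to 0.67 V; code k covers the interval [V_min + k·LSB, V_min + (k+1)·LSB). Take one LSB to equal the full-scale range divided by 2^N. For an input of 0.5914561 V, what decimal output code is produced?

Range is 0.67 V. LSB = 0.67 V / 2^16 ≈ 10.22 µV.
(V_in − V_min) × 2^16/range = (0.5914561 − (0)) × 65536/0.67 = 57853.234.
Floor → code = 57853.

57853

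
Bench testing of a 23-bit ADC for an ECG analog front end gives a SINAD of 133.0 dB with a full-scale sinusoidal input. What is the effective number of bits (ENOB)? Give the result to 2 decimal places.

ENOB = (SINAD − 1.76) / 6.02 = (133.0 − 1.76) / 6.02 = 131.24 / 6.02 = 21.8007.

21.80 bits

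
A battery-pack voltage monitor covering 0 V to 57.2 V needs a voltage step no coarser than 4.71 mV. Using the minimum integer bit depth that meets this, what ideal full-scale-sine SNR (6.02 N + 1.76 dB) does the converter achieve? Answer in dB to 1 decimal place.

86.0 dB

Span = 57.2 V.
Need 2^N ≥ 57.2 V / 4.71 mV = 12140 → N_min = 14.
6.02(14) + 1.76 = 86.04 dB.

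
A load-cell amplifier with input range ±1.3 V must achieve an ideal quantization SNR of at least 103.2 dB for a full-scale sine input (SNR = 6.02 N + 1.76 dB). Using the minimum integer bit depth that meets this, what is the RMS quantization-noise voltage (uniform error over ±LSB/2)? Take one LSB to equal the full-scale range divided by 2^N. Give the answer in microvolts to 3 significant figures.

Full-scale range = 1.3 V − (-1.3 V) = 2.6 V.
6.02 N + 1.76 ≥ 103.2 gives N ≥ 16.850, so the minimum integer is 17.
Step size = 2.6/131072 V = 19.836 µV.
σ_q = LSB/√12 = 19.836 µV/3.4641 = 5.73 µV.

5.73 µV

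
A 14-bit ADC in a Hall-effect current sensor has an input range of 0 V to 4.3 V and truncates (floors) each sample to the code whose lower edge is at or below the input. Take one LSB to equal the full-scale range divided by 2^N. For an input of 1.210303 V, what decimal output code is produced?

4611

V_FS = 4.3 V. LSB = 4.3 V / 2^14 ≈ 262.5 µV.
code = ⌊(V_in − V_min)/LSB⌋ = ⌊(V_in − V_min) × 2^14 / range⌋
     = ⌊(1.210303 − (0)) × 16384 / 4.3⌋ = ⌊1.210303 × 16384/4.3⌋
     = ⌊4611.536⌋ = 4611.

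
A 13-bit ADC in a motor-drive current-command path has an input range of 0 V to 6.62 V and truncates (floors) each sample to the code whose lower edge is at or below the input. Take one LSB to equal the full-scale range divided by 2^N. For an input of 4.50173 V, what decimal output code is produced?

Range is 6.62 V. LSB = 6.62 V / 2^13 ≈ 0.8081 mV.
(V_in − V_min) × 2^13/range = (4.50173 − (0)) × 8192/6.62 = 5570.721.
Floor → code = 5570.

5570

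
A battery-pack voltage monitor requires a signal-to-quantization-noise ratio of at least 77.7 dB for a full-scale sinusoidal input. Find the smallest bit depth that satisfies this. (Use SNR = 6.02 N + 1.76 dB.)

N ≥ (77.7 − 1.76)/6.02 = 12.615 → N_min = 13.

13 bits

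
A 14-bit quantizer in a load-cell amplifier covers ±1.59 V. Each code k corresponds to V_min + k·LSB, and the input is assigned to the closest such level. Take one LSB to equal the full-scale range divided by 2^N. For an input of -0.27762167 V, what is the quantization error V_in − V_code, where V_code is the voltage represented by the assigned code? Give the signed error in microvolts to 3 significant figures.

Range = 1.59 − (-1.59) = 3.18 V. LSB = 3.18 V / 2^14 ≈ 194.1 µV.
(V_in − V_min)/LSB = (-0.27762167 − (-1.59)) × 16384/3.18 = 6761.6373 → nearest code k = 6762.
V_code = -1.59 + (6762/16384) × 3.18 = -0.27755126953 V.
Error = V_in − V_code = -0.27762167 − (-0.27755126953) = −70.4 µV.

−70.4 µV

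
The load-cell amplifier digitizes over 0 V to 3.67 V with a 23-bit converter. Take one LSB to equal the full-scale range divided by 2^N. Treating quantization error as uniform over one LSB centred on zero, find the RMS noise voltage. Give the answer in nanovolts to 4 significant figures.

Span = 3.67 V.
Step size = 3.67/8388608 V = 437.498 nV.
RMS of a uniform error over width LSB is LSB/√12 = 126.3 nV.

126.3 nV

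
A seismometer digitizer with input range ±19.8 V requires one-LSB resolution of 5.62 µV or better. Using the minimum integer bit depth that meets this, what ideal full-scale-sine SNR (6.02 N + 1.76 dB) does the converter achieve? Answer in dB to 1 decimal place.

Full-scale range = 19.8 V − (-19.8 V) = 39.6 V.
39.6 V / 5.62 µV = 7.046e6. Since 2^22 = 4194304 and 2^23 = 8388608, N = 23.
6.02(23) + 1.76 = 140.22 dB.

140.2 dB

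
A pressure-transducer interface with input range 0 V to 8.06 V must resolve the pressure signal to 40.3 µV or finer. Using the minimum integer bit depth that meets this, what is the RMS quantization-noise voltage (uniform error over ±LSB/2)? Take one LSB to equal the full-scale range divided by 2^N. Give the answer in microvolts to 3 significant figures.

Range is 8.06 V.
8.06 V / 40.3 µV = 200000. Since 2^17 = 131072 and 2^18 = 262144, N = 18.
Step size = 8.06/262144 V = 30.746 µV.
σ_q = LSB/√12 = 30.746 µV/3.4641 = 8.88 µV.

8.88 µV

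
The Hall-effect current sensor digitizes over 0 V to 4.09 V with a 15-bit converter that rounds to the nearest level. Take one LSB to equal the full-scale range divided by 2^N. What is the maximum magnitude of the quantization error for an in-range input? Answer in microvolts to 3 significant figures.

Full-scale range = 4.09 V.
LSB = 4.09 V / 2^15 = 124.82 µV.
A rounding quantizer has |error| ≤ LSB/2 = 62.4 µV.

62.4 µV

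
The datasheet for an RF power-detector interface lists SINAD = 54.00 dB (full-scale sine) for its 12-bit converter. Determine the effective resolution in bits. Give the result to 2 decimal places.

8.68 bits

Inverting SNR = 6.02 N + 1.76: N_eff = (54.00 − 1.76)/6.02 = 8.6777.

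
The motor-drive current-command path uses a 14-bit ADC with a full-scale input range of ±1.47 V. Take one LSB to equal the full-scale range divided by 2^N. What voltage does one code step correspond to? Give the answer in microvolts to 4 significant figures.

179.4 µV

Full-scale range = 1.47 V − (-1.47 V) = 2.94 V.
Number of codes = 2^14 = 16384.
One LSB is 2.94 V / 16384 = 179.4 µV.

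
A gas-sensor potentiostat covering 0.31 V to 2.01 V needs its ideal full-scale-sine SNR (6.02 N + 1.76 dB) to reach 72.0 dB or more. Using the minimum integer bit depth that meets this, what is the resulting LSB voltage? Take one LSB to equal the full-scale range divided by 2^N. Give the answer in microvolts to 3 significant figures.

The full-scale span is 2.01 − (0.31) = 1.7 V.
6.02 N + 1.76 ≥ 72.0 gives N ≥ 11.668, so the minimum integer is 12.
LSB = 1.7 V ÷ 2^12 = 1.7/4096 V = 415 µV.

415 µV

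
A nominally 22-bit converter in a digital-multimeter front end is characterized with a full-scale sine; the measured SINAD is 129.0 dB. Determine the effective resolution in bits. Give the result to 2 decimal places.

ENOB = (129.0 − 1.76)/6.02 = 21.1362 bits.

21.14 bits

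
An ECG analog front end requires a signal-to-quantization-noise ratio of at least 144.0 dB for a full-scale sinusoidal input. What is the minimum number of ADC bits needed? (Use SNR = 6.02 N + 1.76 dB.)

24 bits

Solving 6.02 N ≥ 144.0 − 1.76: N ≥ 23.628. Round up → N = 24.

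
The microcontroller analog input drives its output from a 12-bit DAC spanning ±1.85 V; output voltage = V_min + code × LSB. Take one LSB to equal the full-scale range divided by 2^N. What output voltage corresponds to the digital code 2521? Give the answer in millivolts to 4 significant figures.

Range = 1.85 − (-1.85) = 3.7 V. LSB = 3.7 V / 2^12.
V_out = -1.85 + 2521 × (3.7/4096) V
      = -1.85 V + 2.27727 V = 0.427271 V.

427.3 mV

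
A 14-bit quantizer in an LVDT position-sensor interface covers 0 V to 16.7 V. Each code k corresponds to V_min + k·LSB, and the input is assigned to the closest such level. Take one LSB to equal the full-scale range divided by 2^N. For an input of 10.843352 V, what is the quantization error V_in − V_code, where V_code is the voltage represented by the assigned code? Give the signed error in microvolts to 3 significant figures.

Full-scale range = 16.7 V. LSB = 16.7 V / 2^14 ≈ 1.019 mV.
Position in LSBs: (10.843352 − (0)) × 16384/16.7 = 10638.1724; rounding gives k = 10638.
Reconstructed level: 0 + 10638 × 16.7/16384 V = 10.843176270 V.
e = 10.843352 − (10.843176270) = +176 µV.

+176 µV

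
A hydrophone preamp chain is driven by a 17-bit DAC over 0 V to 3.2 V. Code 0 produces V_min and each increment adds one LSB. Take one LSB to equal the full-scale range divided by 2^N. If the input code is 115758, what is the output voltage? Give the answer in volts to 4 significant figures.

2.826 V

Full-scale range = 3.2 V. LSB = 3.2 V / 2^17.
Output = V_min + (115758/131072) × range = 0 + 0.883163 × 3.2 V
      = 0 + 2.82612 = 2.82612 V.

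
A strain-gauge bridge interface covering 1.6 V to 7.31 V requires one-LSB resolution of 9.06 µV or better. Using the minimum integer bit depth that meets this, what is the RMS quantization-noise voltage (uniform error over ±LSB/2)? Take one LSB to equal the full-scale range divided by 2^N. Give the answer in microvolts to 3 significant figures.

1.57 µV

Range = 7.31 − (1.6) = 5.71 V.
Levels needed ≥ 5.71/9.06 µV = 630200. 2^20 = 1048576 suffices, so N_min = 20.
Step size = 5.71/1048576 V = 5.4455 µV.
V_rms = LSB/√12 = 1.57 µV.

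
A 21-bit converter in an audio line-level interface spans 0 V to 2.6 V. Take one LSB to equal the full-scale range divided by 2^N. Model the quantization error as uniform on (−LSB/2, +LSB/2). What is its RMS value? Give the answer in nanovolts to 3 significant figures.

Span = 2.6 V.
One LSB is 2.6 V / 2097152 = 1.2398 µV.
σ_q = LSB/√12 = 1.2398 µV/3.4641 = 358 nV.

358 nV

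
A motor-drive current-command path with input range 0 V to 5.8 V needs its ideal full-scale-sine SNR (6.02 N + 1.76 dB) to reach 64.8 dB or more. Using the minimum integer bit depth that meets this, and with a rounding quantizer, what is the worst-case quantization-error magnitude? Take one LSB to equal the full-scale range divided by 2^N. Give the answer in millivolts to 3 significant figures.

1.42 mV

Full-scale range = 5.8 V.
6.02 N + 1.76 ≥ 64.8 gives N ≥ 10.472, so the minimum integer is 11.
One LSB is 5.8 V / 2048 = 2.8320 mV.
|e|_max = LSB/2 = 1.42 mV.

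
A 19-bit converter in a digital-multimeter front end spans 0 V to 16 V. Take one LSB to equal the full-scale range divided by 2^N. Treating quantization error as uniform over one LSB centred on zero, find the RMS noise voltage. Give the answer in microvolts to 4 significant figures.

8.810 µV

V_FS = 16 V.
One LSB is 16 V / 524288 = 30.5176 µV.
For a uniform distribution on [−LSB/2, +LSB/2], V_rms = LSB/√12 = 30.5176 µV/3.4641 = 8.810 µV.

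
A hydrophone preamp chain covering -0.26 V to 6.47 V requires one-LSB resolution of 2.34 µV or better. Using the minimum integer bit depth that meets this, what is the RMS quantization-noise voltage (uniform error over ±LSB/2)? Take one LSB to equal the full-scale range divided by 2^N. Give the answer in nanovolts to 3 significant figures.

The full-scale span is 6.47 − (-0.26) = 6.73 V.
Required number of levels: 6.73/2.34 µV = 2.8761e6; smallest N with 2^N ≥ that is 22.
One LSB is 6.73 V / 4194304 = 1.6046 µV.
V_rms = LSB/√12 = 463 nV.

463 nV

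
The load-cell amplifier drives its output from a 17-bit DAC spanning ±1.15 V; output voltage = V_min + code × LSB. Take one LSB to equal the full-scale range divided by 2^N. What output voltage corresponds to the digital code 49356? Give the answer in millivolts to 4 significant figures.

Range = 1.15 − (-1.15) = 2.3 V. LSB = 2.3 V / 2^17.
V_out = V_min + code × LSB = -1.15 V + 49356 × 2.3 V / 131072
      = -1.15 V + 0.866080 V = -0.283920 V.

-283.9 mV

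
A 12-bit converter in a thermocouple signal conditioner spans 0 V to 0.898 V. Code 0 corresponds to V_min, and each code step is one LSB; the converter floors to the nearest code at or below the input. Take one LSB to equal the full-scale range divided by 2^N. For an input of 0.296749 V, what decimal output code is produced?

Span = 0.898 V. LSB = 0.898 V / 2^12 ≈ 219.2 µV.
code = ⌊(V_in − V_min)/LSB⌋ = ⌊(V_in − V_min) × 2^12 / range⌋
     = ⌊(0.296749 − (0)) × 4096 / 0.898⌋ = ⌊0.296749 × 4096/0.898⌋
     = ⌊1353.546⌋ = 1353.

1353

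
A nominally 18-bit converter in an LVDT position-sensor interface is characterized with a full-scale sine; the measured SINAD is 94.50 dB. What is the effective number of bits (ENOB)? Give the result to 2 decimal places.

ENOB = (SINAD − 1.76) / 6.02 = (94.50 − 1.76) / 6.02 = 92.74 / 6.02 = 15.4053.

15.41 bits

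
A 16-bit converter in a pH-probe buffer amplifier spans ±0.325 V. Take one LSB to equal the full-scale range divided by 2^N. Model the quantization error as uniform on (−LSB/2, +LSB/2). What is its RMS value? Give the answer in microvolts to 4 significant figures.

The full-scale span is 0.325 − (-0.325) = 0.65 V.
LSB = 0.65 V / 2^16 = 9.91821 µV.
σ_q = LSB/√12 = 9.91821 µV/3.4641 = 2.863 µV.

2.863 µV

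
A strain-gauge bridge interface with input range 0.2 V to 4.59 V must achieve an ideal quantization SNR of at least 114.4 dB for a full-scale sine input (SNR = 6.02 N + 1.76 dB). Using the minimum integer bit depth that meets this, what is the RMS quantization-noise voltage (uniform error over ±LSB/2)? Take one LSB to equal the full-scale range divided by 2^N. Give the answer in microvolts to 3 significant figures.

2.42 µV

Full-scale range = 4.59 V − (0.2 V) = 4.39 V.
Required N = ⌈(114.4 − 1.76)/6.02⌉ = ⌈18.711⌉ = 19.
Step size = 4.39/524288 V = 8.3733 µV.
V_rms = LSB/√12 = 2.42 µV.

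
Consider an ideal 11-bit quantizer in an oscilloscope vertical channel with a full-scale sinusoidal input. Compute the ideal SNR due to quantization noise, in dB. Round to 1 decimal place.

68.0 dB

Ideal quantization SNR: 6.02 × 11 + 1.76 dB = 68.0 dB.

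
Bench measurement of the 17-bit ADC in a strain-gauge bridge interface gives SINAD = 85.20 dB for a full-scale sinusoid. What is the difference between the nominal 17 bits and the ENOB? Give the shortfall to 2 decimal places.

N_eff = (85.20 − 1.76)/6.02 = 13.8605 bits.
Lost resolution: 17 − 13.8605 = 3.1395 bits.

3.14 bits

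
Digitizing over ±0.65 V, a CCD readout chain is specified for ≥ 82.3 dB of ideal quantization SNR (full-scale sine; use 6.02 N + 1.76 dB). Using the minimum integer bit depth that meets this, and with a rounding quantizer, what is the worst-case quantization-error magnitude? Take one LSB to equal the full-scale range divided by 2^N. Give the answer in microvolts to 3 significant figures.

Span: 0.65 V − (-0.65 V) = 1.3 V.
Required N = ⌈(82.3 − 1.76)/6.02⌉ = ⌈13.379⌉ = 14.
One LSB is 1.3 V / 16384 = 79.346 µV.
|e|_max = LSB/2 = 39.7 µV.

39.7 µV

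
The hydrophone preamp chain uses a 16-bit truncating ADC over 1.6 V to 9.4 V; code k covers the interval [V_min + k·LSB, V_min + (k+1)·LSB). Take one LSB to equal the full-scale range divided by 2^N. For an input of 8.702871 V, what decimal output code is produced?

59678

Full-scale range = 9.4 V − (1.6 V) = 7.8 V. LSB = 7.8 V / 2^16 ≈ 119.0 µV.
(V_in − V_min) × 2^16/range = (8.702871 − (1.6)) × 65536/7.8 = 59678.686.
Floor → code = 59678.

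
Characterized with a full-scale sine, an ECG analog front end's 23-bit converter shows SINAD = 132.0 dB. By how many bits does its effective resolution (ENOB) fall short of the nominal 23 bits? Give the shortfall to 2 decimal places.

1.37 bits

Effective bits = (132.0 − 1.76)/6.02 = 21.6346.
Lost resolution: 23 − 21.6346 = 1.3654 bits.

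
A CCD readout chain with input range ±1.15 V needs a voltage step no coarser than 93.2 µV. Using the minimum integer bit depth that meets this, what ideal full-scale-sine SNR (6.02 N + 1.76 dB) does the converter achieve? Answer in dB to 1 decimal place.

92.1 dB

Span: 1.15 V − (-1.15 V) = 2.3 V.
Required number of levels: 2.3/93.2 µV = 24678; smallest N with 2^N ≥ that is 15.
SNR = 6.02 × 15 + 1.76 = 92.06 dB.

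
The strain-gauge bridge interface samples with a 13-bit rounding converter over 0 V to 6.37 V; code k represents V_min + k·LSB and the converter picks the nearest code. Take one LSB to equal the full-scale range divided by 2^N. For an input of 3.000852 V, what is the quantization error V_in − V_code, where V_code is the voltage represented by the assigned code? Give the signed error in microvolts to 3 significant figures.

+140 µV

Full-scale range = 6.37 V. LSB = 6.37 V / 2^13 ≈ 0.7776 mV.
(3.000852 − (0)) / LSB = 3.000852 × 8192/6.37 = 3859.1805. Nearest integer: k = 3859.
Reconstructed level: 0 + 3859 × 6.37/8192 V = 3.000711670 V.
e = 3.000852 − (3.000711670) = +140 µV.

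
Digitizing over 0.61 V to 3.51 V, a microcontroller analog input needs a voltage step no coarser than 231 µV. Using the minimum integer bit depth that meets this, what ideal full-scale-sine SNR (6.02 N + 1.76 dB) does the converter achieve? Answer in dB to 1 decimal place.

86.0 dB

The full-scale span is 3.51 − (0.61) = 2.9 V.
Required number of levels: 2.9/231 µV = 12554; smallest N with 2^N ≥ that is 14.
6.02(14) + 1.76 = 86.04 dB.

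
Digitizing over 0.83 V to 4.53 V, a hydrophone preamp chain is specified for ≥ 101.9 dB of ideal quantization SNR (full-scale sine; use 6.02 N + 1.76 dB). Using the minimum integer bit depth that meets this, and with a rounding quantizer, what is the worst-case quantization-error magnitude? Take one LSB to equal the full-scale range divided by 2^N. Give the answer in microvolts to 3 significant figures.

14.1 µV

Span: 4.53 V − (0.83 V) = 3.7 V.
6.02 N + 1.76 ≥ 101.9 gives N ≥ 16.635, so the minimum integer is 17.
LSB = 3.7 V / 2^17 = 28.229 µV.
|e|_max = LSB/2 = 14.1 µV.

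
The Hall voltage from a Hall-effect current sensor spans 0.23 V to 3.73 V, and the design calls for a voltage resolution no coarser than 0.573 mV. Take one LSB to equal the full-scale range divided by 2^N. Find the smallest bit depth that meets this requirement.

Range = 3.73 − (0.23) = 3.5 V.
Required number of levels: 3.5/0.573 mV = 6108.2; smallest N with 2^N ≥ that is 13.

13 bits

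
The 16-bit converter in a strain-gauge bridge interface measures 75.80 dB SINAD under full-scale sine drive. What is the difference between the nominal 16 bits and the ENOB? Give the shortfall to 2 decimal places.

N_eff = (75.80 − 1.76)/6.02 = 12.2990 bits.
Shortfall = 16 − 12.2990 = 3.7010 bits.

3.70 bits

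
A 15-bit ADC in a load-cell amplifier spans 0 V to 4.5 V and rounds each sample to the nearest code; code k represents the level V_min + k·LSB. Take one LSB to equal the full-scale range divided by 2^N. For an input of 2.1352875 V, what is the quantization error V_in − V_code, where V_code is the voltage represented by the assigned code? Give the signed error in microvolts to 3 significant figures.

Range is 4.5 V. LSB = 4.5 V / 2^15 ≈ 137.3 µV.
(2.1352875 − (0)) / LSB = 2.1352875 × 32768/4.5 = 15548.6891. Nearest integer: k = 15549.
Reconstructed level: 0 + 15549 × 4.5/32768 V = 2.1353302002 V.
Error = V_in − V_code = 2.1352875 − (2.1353302002) = −42.7 µV.

−42.7 µV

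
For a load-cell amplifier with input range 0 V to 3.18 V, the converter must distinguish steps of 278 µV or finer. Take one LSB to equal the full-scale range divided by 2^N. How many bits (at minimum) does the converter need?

Range is 3.18 V.
Required number of levels: 3.18/278 µV = 11439; smallest N with 2^N ≥ that is 14.

14 bits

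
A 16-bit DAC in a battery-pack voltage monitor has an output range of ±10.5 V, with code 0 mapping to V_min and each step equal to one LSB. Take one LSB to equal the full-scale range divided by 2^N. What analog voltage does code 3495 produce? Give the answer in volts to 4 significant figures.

-9.380 V

Full-scale range = 10.5 V − (-10.5 V) = 21 V. LSB = 21 V / 2^16.
V_out = -10.5 + 3495 × (21/65536) V
      = -10.5 V + 1.11992 V = -9.38008 V.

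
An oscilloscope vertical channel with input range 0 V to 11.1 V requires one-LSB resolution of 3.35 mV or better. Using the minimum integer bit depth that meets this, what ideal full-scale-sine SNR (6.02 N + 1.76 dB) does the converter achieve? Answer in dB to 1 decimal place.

Range is 11.1 V.
Required number of levels: 11.1/3.35 mV = 3313.4; smallest N with 2^N ≥ that is 12.
SNR = 6.02 × 12 + 1.76 = 74.00 dB.

74.0 dB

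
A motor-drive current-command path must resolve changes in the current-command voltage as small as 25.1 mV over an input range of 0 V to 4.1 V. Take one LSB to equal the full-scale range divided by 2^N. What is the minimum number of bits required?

V_FS = 4.1 V.
Need 2^N ≥ 4.1 V / 25.1 mV = 163.3 → N_min = 8.

8 bits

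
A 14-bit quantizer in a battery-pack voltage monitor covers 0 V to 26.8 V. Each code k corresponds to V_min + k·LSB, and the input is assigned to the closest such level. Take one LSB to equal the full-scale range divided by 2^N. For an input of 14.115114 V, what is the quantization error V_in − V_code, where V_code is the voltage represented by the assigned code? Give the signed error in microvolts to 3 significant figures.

+295 µV

Range is 26.8 V. LSB = 26.8 V / 2^14 ≈ 1.636 mV.
Position in LSBs: (14.115114 − (0)) × 16384/26.8 = 8629.1801; rounding gives k = 8629.
Reconstructed level: 0 + 8629 × 26.8/16384 V = 14.114819336 V.
Error = V_in − V_code = 14.115114 − (14.114819336) = +295 µV.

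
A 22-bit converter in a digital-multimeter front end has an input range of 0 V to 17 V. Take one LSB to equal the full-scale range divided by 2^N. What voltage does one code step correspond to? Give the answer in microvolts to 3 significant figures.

V_FS = 17 V.
There are 2^22 = 4194304 steps.
LSB = 17 V ÷ 2^22 = 17/4194304 V = 4.05 µV.

4.05 µV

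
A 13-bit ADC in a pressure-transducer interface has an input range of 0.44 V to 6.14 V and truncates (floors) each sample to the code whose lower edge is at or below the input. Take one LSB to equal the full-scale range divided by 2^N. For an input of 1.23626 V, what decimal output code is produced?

1144

Span: 6.14 V − (0.44 V) = 5.7 V. LSB = 5.7 V / 2^13 ≈ 0.6958 mV.
code = ⌊(V_in − V_min)/LSB⌋ = ⌊(V_in − V_min) × 2^13 / range⌋
     = ⌊(1.23626 − (0.44)) × 8192 / 5.7⌋ = ⌊0.79626 × 8192/5.7⌋
     = ⌊1144.379⌋ = 1144.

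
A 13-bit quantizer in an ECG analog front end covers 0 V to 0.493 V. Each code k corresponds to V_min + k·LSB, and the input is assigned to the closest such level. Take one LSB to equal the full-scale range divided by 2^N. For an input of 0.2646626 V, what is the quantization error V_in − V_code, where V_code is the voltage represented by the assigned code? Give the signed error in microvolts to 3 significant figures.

−12.0 µV

Full-scale range = 0.493 V. LSB = 0.493 V / 2^13 ≈ 60.18 µV.
Position in LSBs: (0.2646626 − (0)) × 8192/0.493 = 4397.8013; rounding gives k = 4398.
V_code = V_min + k × range/2^13 = 0 + 4398 × 0.493/8192 = 0.2646745605 V.
V_in − V_code = 0.2646626 − (0.2646745605) = −12.0 µV.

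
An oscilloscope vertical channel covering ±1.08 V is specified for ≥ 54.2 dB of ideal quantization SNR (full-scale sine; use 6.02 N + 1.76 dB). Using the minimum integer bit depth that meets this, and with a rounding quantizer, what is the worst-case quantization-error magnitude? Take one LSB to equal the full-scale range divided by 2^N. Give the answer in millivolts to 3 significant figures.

2.11 mV

The full-scale span is 1.08 − (-1.08) = 2.16 V.
N ≥ (54.2 − 1.76)/6.02 = 8.711 → N_min = 9.
One LSB is 2.16 V / 512 = 4.2188 mV.
|e|_max = LSB/2 = 2.11 mV.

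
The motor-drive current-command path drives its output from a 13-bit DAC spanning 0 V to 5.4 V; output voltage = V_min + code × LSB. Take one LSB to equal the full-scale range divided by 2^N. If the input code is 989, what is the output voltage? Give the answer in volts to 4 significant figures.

0.6519 V

Span = 5.4 V. LSB = 5.4 V / 2^13.
V_out = V_min + code × LSB = 0 V + 989 × 5.4 V / 8192
      = 0 V + 0.651929 V = 0.651929 V.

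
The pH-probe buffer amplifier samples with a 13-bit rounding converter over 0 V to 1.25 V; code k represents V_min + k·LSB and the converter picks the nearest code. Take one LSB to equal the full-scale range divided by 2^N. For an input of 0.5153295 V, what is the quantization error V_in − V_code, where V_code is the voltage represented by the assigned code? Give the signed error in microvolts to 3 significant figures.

+40.2 µV

Full-scale range = 1.25 V. LSB = 1.25 V / 2^13 ≈ 152.6 µV.
Position in LSBs: (0.5153295 − (0)) × 8192/1.25 = 3377.2634; rounding gives k = 3377.
V_code = V_min + k × range/2^13 = 0 + 3377 × 1.25/8192 = 0.5152893066 V.
e = 0.5153295 − (0.5152893066) = +40.2 µV.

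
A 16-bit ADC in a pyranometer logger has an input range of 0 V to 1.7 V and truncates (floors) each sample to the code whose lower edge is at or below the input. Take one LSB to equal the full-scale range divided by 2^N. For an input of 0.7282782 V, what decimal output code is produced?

28075

Range is 1.7 V. LSB = 1.7 V / 2^16 ≈ 25.94 µV.
(V_in − V_min) × 2^16/range = (0.7282782 − (0)) × 65536/1.7 = 28075.553.
Floor → code = 28075.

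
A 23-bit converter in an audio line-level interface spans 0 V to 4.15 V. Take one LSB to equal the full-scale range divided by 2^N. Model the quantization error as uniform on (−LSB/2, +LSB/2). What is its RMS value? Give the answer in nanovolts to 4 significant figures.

142.8 nV

V_FS = 4.15 V.
LSB = 4.15 V / 2^23 = 494.719 nV.
RMS of a uniform error over width LSB is LSB/√12 = 142.8 nV.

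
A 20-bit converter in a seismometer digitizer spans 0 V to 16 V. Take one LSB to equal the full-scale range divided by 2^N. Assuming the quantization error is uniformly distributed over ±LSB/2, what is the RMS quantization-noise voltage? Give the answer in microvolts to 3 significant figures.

4.40 µV

V_FS = 16 V.
One LSB is 16 V / 1048576 = 15.259 µV.
σ_q = LSB/√12 = 15.259 µV/3.4641 = 4.40 µV.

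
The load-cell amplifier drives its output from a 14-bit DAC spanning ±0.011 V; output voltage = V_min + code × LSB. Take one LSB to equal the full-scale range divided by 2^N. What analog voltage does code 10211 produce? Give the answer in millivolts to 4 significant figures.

2.711 mV

Full-scale range = 0.011 V − (-0.011 V) = 0.022 V. LSB = 0.022 V / 2^14.
Output = V_min + (10211/16384) × range = -0.011 + 0.623230 × 0.022 V
      = -0.011 V + 0.0137111 V = 0.00271106 V.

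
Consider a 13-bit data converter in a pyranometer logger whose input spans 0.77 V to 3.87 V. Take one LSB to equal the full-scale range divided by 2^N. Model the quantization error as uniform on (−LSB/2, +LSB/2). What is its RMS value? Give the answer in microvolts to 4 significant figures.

109.2 µV

Full-scale range = 3.87 V − (0.77 V) = 3.1 V.
LSB = 3.1 V / 2^13 = 378.418 µV.
For a uniform distribution on [−LSB/2, +LSB/2], V_rms = LSB/√12 = 378.418 µV/3.4641 = 109.2 µV.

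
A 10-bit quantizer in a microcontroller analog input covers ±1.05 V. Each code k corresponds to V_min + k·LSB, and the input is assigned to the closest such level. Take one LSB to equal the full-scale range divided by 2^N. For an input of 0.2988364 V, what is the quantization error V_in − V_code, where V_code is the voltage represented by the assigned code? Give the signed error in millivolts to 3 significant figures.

−0.578 mV

The full-scale span is 1.05 − (-1.05) = 2.1 V. LSB = 2.1 V / 2^10 ≈ 2.051 mV.
(V_in − V_min)/LSB = (0.2988364 − (-1.05)) × 1024/2.1 = 657.7183 → nearest code k = 658.
V_code = -1.05 + (658/1024) × 2.1 = 0.2994140625 V.
Error = V_in − V_code = 0.2988364 − (0.2994140625) = −0.578 mV.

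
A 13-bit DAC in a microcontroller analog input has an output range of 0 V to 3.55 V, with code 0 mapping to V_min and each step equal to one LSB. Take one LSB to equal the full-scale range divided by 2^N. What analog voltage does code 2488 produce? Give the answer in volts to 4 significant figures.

1.078 V

V_FS = 3.55 V. LSB = 3.55 V / 2^13.
Output = V_min + (2488/8192) × range = 0 + 0.303711 × 3.55 V
      = 0 V + 1.07817 V = 1.07817 V.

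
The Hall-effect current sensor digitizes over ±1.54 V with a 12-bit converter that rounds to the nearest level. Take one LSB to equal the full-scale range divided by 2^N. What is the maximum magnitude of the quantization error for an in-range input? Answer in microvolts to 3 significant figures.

376 µV

Span: 1.54 V − (-1.54 V) = 3.08 V.
LSB = 3.08 V / 2^12 = 0.75195 mV.
|e|_max = LSB/2 = 376 µV.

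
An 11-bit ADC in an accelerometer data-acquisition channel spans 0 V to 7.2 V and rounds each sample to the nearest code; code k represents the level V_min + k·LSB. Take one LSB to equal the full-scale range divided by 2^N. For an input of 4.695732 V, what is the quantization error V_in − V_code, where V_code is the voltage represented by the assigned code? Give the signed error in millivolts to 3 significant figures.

Full-scale range = 7.2 V. LSB = 7.2 V / 2^11 ≈ 3.516 mV.
(V_in − V_min)/LSB = (4.695732 − (0)) × 2048/7.2 = 1335.6749 → nearest code k = 1336.
V_code = V_min + k × range/2^11 = 0 + 1336 × 7.2/2048 = 4.696875000 V.
e = 4.695732 − (4.696875000) = −1.14 mV.

−1.14 mV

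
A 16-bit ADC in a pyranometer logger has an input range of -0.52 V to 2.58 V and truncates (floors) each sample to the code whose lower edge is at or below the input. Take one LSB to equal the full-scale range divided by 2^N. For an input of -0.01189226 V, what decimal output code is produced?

Range = 2.58 − (-0.52) = 3.1 V. LSB = 3.1 V / 2^16 ≈ 47.30 µV.
code = ⌊(V_in − V_min)/LSB⌋ = ⌊(V_in − V_min) × 2^16 / range⌋
     = ⌊(-0.01189226 − (-0.52)) × 65536 / 3.1⌋ = ⌊0.50810774 × 65536/3.1⌋
     = ⌊10741.725⌋ = 10741.

10741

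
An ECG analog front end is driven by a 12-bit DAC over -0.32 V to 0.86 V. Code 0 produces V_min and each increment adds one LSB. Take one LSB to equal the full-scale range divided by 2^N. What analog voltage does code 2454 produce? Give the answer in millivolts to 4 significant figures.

387.0 mV

Full-scale range = 0.86 V − (-0.32 V) = 1.18 V. LSB = 1.18 V / 2^12.
Output = V_min + (2454/4096) × range = -0.32 + 0.599121 × 1.18 V
      = -0.32 + 0.706963 = 0.386963 V.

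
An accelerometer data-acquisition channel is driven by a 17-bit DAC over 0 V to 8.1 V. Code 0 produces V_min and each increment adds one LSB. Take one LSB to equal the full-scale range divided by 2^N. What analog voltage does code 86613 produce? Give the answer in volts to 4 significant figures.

Full-scale range = 8.1 V. LSB = 8.1 V / 2^17.
V_out = 0 + 86613 × (8.1/131072) V
      = 0 + 5.35252 = 5.35252 V.

5.353 V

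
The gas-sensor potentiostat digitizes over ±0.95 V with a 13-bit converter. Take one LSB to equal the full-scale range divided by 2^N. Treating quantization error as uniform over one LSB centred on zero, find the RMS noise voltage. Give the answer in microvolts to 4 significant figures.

66.95 µV

Full-scale range = 0.95 V − (-0.95 V) = 1.9 V.
Step size = 1.9/8192 V = 231.934 µV.
RMS of a uniform error over width LSB is LSB/√12 = 66.95 µV.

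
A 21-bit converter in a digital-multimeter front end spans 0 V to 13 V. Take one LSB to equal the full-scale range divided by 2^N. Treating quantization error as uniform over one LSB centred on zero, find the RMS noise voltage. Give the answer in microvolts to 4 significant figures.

1.789 µV

V_FS = 13 V.
LSB = 13 V / 2^21 = 6.19888 µV.
For a uniform distribution on [−LSB/2, +LSB/2], V_rms = LSB/√12 = 6.19888 µV/3.4641 = 1.789 µV.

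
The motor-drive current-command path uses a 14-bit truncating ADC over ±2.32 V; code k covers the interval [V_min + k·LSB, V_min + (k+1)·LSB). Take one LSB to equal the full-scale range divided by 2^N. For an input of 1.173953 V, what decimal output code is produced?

The full-scale span is 2.32 − (-2.32) = 4.64 V. LSB = 4.64 V / 2^14 ≈ 283.2 µV.
(V_in − V_min) × 2^14/range = (1.173953 − (-2.32)) × 16384/4.64 = 12337.269.
Floor → code = 12337.

12337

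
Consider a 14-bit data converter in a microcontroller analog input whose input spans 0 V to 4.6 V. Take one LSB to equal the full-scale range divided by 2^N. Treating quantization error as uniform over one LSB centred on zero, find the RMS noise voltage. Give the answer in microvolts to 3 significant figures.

V_FS = 4.6 V.
LSB = 4.6 V / 2^14 = 280.76 µV.
RMS of a uniform error over width LSB is LSB/√12 = 81.0 µV.

81.0 µV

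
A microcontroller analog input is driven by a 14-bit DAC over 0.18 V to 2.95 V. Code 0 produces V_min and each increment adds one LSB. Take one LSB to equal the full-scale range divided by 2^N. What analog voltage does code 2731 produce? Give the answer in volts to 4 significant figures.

0.6417 V

Full-scale range = 2.95 V − (0.18 V) = 2.77 V. LSB = 2.77 V / 2^14.
V_out = 0.18 + 2731 × (2.77/16384) V
      = 0.18 + 0.461723 = 0.641723 V.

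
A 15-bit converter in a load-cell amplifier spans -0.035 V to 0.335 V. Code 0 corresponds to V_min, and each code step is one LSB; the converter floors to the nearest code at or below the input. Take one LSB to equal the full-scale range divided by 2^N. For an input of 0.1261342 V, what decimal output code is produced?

14270

Range = 0.335 − (-0.035) = 0.37 V. LSB = 0.37 V / 2^15 ≈ 11.29 µV.
code = ⌊(V_in − V_min)/LSB⌋ = ⌊(V_in − V_min) × 2^15 / range⌋
     = ⌊(0.1261342 − (-0.035)) × 32768 / 0.37⌋ = ⌊0.1611342 × 32768/0.37⌋
     = ⌊14270.393⌋ = 14270.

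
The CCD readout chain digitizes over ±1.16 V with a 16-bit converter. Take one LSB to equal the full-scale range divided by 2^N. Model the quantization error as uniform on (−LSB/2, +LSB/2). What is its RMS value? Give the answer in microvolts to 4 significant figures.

The full-scale span is 1.16 − (-1.16) = 2.32 V.
LSB = 2.32 V ÷ 2^16 = 2.32/65536 V = 35.4004 µV.
V_rms = LSB/√12 = 35.4004 µV / √12 = 10.22 µV.

10.22 µV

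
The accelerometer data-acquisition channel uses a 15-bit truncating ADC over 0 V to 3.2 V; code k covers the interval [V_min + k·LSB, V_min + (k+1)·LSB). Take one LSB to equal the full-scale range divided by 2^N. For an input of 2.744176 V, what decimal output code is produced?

Range is 3.2 V. LSB = 3.2 V / 2^15 ≈ 97.66 µV.
code = ⌊(V_in − V_min)/LSB⌋ = ⌊(V_in − V_min) × 2^15 / range⌋
     = ⌊(2.744176 − (0)) × 32768 / 3.2⌋ = ⌊2.744176 × 32768/3.2⌋
     = ⌊28100.362⌋ = 28100.

28100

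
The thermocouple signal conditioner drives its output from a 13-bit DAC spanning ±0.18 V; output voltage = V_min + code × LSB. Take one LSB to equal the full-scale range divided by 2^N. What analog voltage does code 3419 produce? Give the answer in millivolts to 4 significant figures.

Span: 0.18 V − (-0.18 V) = 0.36 V. LSB = 0.36 V / 2^13.
V_out = V_min + code × LSB = -0.18 V + 3419 × 0.36 V / 8192
      = -0.18 + 0.150249 = -0.0297510 V.

-29.75 mV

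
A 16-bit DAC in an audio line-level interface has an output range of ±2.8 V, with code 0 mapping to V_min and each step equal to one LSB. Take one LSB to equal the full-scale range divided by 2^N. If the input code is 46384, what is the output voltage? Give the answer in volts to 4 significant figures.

Full-scale range = 2.8 V − (-2.8 V) = 5.6 V. LSB = 5.6 V / 2^16.
Output = V_min + (46384/65536) × range = -2.8 + 0.707764 × 5.6 V
      = -2.8 V + 3.96348 V = 1.16348 V.

1.163 V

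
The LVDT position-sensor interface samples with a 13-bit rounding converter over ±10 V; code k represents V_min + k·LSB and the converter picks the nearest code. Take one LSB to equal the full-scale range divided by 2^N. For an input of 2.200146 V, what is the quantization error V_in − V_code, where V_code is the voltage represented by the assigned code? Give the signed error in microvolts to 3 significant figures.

+439 µV

The full-scale span is 10 − (-10) = 20 V. LSB = 20 V / 2^13 ≈ 2.441 mV.
(V_in − V_min)/LSB = (2.200146 − (-10)) × 8192/20 = 4997.1798 → nearest code k = 4997.
V_code = V_min + k × range/2^13 = -10 + 4997 × 20/8192 = 2.199707031 V.
Error = V_in − V_code = 2.200146 − (2.199707031) = +439 µV.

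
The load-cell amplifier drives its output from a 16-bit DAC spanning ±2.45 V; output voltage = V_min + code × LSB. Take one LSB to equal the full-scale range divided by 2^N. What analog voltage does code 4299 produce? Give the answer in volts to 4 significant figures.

Span: 2.45 V − (-2.45 V) = 4.9 V. LSB = 4.9 V / 2^16.
V_out = -2.45 + 4299 × (4.9/65536) V
      = -2.45 V + 0.321428 V = -2.12857 V.

-2.129 V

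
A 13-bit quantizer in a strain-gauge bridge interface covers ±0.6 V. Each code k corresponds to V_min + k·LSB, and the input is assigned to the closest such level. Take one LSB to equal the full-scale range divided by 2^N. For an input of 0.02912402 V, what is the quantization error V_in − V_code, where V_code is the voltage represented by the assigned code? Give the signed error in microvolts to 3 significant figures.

−26.4 µV

Full-scale range = 0.6 V − (-0.6 V) = 1.2 V. LSB = 1.2 V / 2^13 ≈ 146.5 µV.
(0.02912402 − (-0.6)) / LSB = 0.62912402 × 8192/1.2 = 4294.8200. Nearest integer: k = 4295.
V_code = -0.6 + (4295/8192) × 1.2 = 0.02915039063 V.
Error = V_in − V_code = 0.02912402 − (0.02915039063) = −26.4 µV.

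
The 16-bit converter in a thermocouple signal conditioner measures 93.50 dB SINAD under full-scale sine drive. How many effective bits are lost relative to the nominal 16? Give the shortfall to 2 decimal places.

0.76 bits

ENOB = (SINAD − 1.76)/6.02 = (93.50 − 1.76)/6.02 = 15.2392 bits.
Shortfall = 16 − 15.2392 = 0.7608 bits.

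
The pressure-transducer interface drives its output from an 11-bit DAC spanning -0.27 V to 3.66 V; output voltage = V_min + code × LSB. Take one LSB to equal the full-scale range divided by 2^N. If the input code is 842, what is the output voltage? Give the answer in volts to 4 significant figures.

1.346 V

Full-scale range = 3.66 V − (-0.27 V) = 3.93 V. LSB = 3.93 V / 2^11.
V_out = -0.27 + 842 × (3.93/2048) V
      = -0.27 V + 1.61575 V = 1.34575 V.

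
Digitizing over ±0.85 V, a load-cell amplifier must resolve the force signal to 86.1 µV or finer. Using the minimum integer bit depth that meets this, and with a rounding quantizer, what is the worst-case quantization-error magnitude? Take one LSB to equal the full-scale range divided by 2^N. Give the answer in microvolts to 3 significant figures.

Span: 0.85 V − (-0.85 V) = 1.7 V.
Required number of levels: 1.7/86.1 µV = 19744; smallest N with 2^N ≥ that is 15.
One LSB is 1.7 V / 32768 = 51.880 µV.
Max error for round-to-nearest is LSB/2 = 25.9 µV.

25.9 µV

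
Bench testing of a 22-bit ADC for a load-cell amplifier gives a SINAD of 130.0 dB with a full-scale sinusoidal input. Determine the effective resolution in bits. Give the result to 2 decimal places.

21.30 bits

ENOB = (SINAD − 1.76) / 6.02 = (130.0 − 1.76) / 6.02 = 128.24 / 6.02 = 21.3023.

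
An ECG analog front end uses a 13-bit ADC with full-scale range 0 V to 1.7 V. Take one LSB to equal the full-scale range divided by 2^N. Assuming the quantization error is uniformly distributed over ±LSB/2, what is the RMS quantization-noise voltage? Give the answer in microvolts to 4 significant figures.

59.91 µV

Range is 1.7 V.
One LSB is 1.7 V / 8192 = 207.520 µV.
For a uniform distribution on [−LSB/2, +LSB/2], V_rms = LSB/√12 = 207.520 µV/3.4641 = 59.91 µV.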